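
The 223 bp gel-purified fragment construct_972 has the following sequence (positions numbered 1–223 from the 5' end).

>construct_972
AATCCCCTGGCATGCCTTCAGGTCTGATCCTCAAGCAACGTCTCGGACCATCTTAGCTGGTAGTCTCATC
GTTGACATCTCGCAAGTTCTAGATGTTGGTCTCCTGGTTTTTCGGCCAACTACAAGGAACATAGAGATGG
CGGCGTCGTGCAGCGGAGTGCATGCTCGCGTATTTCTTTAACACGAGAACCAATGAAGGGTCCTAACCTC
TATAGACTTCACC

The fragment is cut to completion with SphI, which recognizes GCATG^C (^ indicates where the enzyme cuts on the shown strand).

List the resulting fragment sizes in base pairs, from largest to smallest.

SphI sites (GCATGC) start at positions 10, 160.
SphI cuts after base 5 of each site (before the last base), so after positions 14, 164.
Linear molecule, 2 cuts → 3 fragments:
  1–14 → 14 bp
  15–164 → 150 bp
  165–223 → 59 bp
Sorted largest to smallest: 150, 59, 14 bp.

150, 59, 14 bp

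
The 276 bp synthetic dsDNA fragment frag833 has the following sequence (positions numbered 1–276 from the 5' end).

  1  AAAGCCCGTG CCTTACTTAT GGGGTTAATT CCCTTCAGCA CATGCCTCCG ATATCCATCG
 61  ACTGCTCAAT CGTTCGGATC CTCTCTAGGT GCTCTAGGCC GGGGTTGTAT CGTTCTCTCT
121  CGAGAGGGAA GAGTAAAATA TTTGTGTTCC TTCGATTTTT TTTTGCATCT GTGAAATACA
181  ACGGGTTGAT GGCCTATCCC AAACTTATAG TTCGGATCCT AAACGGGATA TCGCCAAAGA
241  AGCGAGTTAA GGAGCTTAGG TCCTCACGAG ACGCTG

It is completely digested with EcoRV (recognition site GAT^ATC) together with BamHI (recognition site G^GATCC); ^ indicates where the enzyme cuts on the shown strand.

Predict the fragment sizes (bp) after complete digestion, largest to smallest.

EcoRV sites (GATATC) start at positions 50, 227.
EcoRV cuts after base 3 of each site, so after positions 52, 229.
BamHI sites (GGATCC) start at positions 76, 214.
BamHI cuts after the first base of each site, so after positions 76, 214.
Combined cut positions: 52, 76, 214, 229.
Linear molecule, 4 cuts → 5 fragments:
  1–52 → 52 bp
  53–76 → 24 bp
  77–214 → 138 bp
  215–229 → 15 bp
  230–276 → 47 bp
Sorted largest to smallest: 138, 52, 47, 24, 15 bp.

138, 52, 47, 24, 15 bp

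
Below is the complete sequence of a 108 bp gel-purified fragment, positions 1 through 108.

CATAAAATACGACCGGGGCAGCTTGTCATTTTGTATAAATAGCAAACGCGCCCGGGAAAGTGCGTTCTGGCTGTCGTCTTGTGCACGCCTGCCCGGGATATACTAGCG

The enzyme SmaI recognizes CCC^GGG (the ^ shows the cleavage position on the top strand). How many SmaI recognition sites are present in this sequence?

CCCGGG occurs starting at positions 51, 92.
SmaI cuts at 2 sites.

2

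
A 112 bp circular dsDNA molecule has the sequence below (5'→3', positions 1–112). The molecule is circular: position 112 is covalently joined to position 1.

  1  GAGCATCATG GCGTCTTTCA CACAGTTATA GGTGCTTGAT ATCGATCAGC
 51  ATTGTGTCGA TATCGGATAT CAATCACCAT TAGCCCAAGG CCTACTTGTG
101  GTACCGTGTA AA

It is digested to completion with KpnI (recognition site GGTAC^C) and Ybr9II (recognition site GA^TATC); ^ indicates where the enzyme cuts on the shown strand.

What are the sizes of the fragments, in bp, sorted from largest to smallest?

The KpnI site (GGTACC) starts at position 100.
KpnI cuts after base 5 of each site (before the last base), so after position 104.
Ybr9II sites (GATATC) start at positions 38, 59, 66.
Ybr9II cuts after base 2 of each site, so after positions 39, 60, 67.
Combined cut positions: 39, 60, 67, 104.
Circular molecule, 4 cuts → 4 fragments:
  40–60 → 21 bp
  61–67 → 7 bp
  68–104 → 37 bp
  105–112 then 1–39 → 8 + 39 = 47 bp
Sorted largest to smallest: 47, 37, 21, 7 bp.

47, 37, 21, 7 bp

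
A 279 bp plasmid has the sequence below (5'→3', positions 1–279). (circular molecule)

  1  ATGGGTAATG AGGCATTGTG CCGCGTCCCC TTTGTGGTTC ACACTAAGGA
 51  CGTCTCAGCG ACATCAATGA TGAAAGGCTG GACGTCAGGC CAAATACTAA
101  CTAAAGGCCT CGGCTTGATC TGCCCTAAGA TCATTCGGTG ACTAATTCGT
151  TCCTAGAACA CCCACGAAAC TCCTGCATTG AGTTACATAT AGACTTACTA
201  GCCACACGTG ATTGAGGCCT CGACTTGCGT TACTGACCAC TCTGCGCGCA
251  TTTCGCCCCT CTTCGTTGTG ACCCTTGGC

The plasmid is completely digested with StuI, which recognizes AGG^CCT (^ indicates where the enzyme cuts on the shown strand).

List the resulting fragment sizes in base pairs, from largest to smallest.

StuI sites (AGGCCT) start at positions 105, 215.
StuI cuts after base 3 of each site, so after positions 107, 217.
Circular molecule, 2 cuts → 2 fragments:
  108–217 → 110 bp
  218–279 then 1–107 → 62 + 107 = 169 bp
Sorted largest to smallest: 169, 110 bp.

169, 110 bp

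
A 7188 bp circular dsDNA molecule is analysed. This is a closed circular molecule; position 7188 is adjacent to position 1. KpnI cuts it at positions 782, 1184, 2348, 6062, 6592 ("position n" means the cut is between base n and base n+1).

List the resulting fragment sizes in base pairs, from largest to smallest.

3714, 1378, 1164, 530, 402 bp

Circular molecule, 5 cuts → 5 fragments:
  1184 − 782 = 402 bp
  2348 − 1184 = 1164 bp
  6062 − 2348 = 3714 bp
  6592 − 6062 = 530 bp
  wrap: 7188 − 6592 + 782 = 1378 bp
Sorted largest to smallest: 3714, 1378, 1164, 530, 402 bp.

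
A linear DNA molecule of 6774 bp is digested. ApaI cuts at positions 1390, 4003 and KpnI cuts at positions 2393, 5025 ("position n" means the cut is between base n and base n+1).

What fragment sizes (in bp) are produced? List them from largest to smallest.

Combined cut positions (sorted): 1390, 2393, 4003, 5025.
Linear molecule, 4 cuts → 5 fragments:
  1390 − 0 = 1390 bp
  2393 − 1390 = 1003 bp
  4003 − 2393 = 1610 bp
  5025 − 4003 = 1022 bp
  6774 − 5025 = 1749 bp
Sorted largest to smallest: 1749, 1610, 1390, 1022, 1003 bp.

1749, 1610, 1390, 1022, 1003 bp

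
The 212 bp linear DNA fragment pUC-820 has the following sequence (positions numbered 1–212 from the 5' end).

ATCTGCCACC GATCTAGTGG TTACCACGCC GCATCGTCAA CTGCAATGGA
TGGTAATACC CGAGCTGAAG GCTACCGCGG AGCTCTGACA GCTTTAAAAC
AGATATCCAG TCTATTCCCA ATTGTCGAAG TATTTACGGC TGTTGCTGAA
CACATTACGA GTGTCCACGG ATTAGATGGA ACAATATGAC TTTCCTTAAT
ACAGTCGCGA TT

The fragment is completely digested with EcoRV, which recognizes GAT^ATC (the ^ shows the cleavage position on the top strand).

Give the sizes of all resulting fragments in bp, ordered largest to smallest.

The EcoRV site (GATATC) starts at position 102.
EcoRV cuts after base 3 of each site, so after position 104.
Linear molecule, 1 cut → 2 fragments:
  1–104 → 104 bp
  105–212 → 108 bp
Sorted largest to smallest: 108, 104 bp.

108, 104 bp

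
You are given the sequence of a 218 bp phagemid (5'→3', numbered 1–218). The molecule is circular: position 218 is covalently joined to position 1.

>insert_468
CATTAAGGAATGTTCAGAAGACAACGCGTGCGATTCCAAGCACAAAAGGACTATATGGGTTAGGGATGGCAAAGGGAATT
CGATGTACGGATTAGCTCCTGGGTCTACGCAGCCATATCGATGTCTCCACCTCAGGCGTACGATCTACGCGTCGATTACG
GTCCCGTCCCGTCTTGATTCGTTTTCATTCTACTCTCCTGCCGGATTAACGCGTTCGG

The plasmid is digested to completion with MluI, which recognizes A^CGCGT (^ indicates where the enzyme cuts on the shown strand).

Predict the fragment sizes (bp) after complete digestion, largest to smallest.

MluI sites (ACGCGT) start at positions 24, 147, 209.
MluI cuts after the first base of each site, so after positions 24, 147, 209.
Circular molecule, 3 cuts → 3 fragments:
  25–147 → 123 bp
  148–209 → 62 bp
  210–218 then 1–24 → 9 + 24 = 33 bp
Sorted largest to smallest: 123, 62, 33 bp.

123, 62, 33 bp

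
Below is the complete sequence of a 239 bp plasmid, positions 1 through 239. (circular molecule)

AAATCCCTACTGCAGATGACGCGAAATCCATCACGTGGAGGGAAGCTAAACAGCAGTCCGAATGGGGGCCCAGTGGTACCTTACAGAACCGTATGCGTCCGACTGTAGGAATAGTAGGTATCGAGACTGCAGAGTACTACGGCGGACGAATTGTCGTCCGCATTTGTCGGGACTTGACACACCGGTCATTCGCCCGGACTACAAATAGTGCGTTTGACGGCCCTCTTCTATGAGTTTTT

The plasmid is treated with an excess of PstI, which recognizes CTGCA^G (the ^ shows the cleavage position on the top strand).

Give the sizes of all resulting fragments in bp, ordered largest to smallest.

PstI sites (CTGCAG) start at positions 10, 127.
PstI cuts after base 5 of each site (before the last base), so after positions 14, 131.
Circular molecule, 2 cuts → 2 fragments:
  15–131 → 117 bp
  132–239 then 1–14 → 108 + 14 = 122 bp
Sorted largest to smallest: 122, 117 bp.

122, 117 bp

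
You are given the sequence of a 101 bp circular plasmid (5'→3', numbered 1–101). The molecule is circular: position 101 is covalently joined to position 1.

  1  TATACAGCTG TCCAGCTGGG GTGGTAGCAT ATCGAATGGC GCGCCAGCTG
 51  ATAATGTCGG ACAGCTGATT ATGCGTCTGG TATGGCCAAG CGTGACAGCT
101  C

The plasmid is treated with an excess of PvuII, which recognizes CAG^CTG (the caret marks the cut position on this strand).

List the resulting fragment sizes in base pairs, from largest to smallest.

PvuII sites (CAGCTG) start at positions 5, 13, 45, 62.
PvuII cuts after base 3 of each site, so after positions 7, 15, 47, 64.
Circular molecule, 4 cuts → 4 fragments:
  8–15 → 8 bp
  16–47 → 32 bp
  48–64 → 17 bp
  65–101 then 1–7 → 37 + 7 = 44 bp
Sorted largest to smallest: 44, 32, 17, 8 bp.

44, 32, 17, 8 bp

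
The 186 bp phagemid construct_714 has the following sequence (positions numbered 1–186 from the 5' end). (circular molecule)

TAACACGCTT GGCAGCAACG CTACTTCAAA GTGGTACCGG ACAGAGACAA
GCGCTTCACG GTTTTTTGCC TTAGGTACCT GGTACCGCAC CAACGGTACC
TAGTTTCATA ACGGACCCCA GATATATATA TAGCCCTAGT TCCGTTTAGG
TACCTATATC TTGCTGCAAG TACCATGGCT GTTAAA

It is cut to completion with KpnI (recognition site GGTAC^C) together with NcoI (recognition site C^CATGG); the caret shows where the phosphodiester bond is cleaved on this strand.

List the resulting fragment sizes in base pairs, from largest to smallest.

54, 50, 41, 20, 14, 7 bp

KpnI sites (GGTACC) start at positions 33, 74, 81, 95, 149.
KpnI cuts after base 5 of each site (before the last base), so after positions 37, 78, 85, 99, 153.
The NcoI site (CCATGG) starts at position 173.
NcoI cuts after the first base of each site, so after position 173.
Combined cut positions: 37, 78, 85, 99, 153, 173.
Circular molecule, 6 cuts → 6 fragments:
  38–78 → 41 bp
  79–85 → 7 bp
  86–99 → 14 bp
  100–153 → 54 bp
  154–173 → 20 bp
  174–186 then 1–37 → 13 + 37 = 50 bp
Sorted largest to smallest: 54, 50, 41, 20, 14, 7 bp.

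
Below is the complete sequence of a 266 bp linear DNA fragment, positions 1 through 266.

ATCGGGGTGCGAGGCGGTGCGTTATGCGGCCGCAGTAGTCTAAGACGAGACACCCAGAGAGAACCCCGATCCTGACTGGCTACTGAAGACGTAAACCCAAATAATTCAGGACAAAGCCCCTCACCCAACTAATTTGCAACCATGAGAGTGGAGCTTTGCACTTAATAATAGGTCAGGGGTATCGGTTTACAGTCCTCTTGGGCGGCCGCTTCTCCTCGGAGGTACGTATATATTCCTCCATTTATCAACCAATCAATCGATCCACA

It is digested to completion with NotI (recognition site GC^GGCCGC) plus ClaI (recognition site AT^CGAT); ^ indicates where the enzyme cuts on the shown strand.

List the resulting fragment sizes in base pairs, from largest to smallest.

176, 54, 27, 9 bp

NotI sites (GCGGCCGC) start at positions 26, 202.
NotI cuts after base 2 of each site, so after positions 27, 203.
The ClaI site (ATCGAT) starts at position 256.
ClaI cuts after base 2 of each site, so after position 257.
Combined cut positions: 27, 203, 257.
Linear molecule, 3 cuts → 4 fragments:
  1–27 → 27 bp
  28–203 → 176 bp
  204–257 → 54 bp
  258–266 → 9 bp
Sorted largest to smallest: 176, 54, 27, 9 bp.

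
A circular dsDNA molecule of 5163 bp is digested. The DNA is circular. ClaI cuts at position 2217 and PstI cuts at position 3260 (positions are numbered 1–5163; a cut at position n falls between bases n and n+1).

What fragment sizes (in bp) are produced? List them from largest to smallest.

Combined cut positions (sorted): 2217, 3260.
Circular molecule, 2 cuts → 2 fragments:
  3260 − 2217 = 1043 bp
  wrap: 5163 − 3260 + 2217 = 4120 bp
Sorted largest to smallest: 4120, 1043 bp.

4120, 1043 bp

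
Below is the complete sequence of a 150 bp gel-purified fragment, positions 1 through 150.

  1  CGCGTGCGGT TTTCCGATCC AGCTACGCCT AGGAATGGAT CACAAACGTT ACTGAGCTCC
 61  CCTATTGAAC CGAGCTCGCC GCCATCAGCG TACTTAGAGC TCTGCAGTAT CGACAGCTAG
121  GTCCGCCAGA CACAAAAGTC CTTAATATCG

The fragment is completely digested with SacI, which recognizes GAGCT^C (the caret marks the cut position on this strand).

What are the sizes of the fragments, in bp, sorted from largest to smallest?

58, 49, 25, 18 bp

SacI sites (GAGCTC) start at positions 54, 72, 97.
SacI cuts after base 5 of each site (before the last base), so after positions 58, 76, 101.
Linear molecule, 3 cuts → 4 fragments:
  1–58 → 58 bp
  59–76 → 18 bp
  77–101 → 25 bp
  102–150 → 49 bp
Sorted largest to smallest: 58, 49, 25, 18 bp.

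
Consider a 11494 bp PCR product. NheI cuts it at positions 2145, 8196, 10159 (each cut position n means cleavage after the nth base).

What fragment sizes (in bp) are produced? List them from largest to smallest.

Linear molecule, 3 cuts → 4 fragments:
  2145 − 0 = 2145 bp
  8196 − 2145 = 6051 bp
  10159 − 8196 = 1963 bp
  11494 − 10159 = 1335 bp
Sorted largest to smallest: 6051, 2145, 1963, 1335 bp.

6051, 2145, 1963, 1335 bp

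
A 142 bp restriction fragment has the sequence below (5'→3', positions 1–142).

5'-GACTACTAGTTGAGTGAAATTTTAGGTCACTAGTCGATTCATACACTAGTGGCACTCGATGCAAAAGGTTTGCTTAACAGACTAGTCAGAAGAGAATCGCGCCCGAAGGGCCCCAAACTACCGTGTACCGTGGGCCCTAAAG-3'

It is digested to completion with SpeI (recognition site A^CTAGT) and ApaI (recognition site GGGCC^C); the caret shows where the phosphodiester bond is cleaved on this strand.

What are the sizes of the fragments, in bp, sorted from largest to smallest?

36, 31, 24, 24, 16, 6, 5 bp

SpeI sites (ACTAGT) start at positions 5, 29, 45, 81.
SpeI cuts after the first base of each site, so after positions 5, 29, 45, 81.
ApaI sites (GGGCCC) start at positions 108, 132.
ApaI cuts after base 5 of each site (before the last base), so after positions 112, 136.
Combined cut positions: 5, 29, 45, 81, 112, 136.
Linear molecule, 6 cuts → 7 fragments:
  1–5 → 5 bp
  6–29 → 24 bp
  30–45 → 16 bp
  46–81 → 36 bp
  82–112 → 31 bp
  113–136 → 24 bp
  137–142 → 6 bp
Sorted largest to smallest: 36, 31, 24, 24, 16, 6, 5 bp.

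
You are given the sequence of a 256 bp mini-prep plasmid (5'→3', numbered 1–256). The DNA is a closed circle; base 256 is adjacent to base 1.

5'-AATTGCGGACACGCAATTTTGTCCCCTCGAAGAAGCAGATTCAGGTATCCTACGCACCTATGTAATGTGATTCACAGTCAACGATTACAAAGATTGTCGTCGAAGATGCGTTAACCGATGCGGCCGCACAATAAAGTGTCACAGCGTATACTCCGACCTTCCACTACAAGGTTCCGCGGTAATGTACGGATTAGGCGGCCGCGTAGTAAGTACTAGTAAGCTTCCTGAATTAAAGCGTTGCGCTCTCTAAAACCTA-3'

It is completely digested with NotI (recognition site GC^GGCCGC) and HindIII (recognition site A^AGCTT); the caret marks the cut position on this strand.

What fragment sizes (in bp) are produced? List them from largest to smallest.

NotI sites (GCGGCCGC) start at positions 120, 195.
NotI cuts after base 2 of each site, so after positions 121, 196.
The HindIII site (AAGCTT) starts at position 218.
HindIII cuts after the first base of each site, so after position 218.
Combined cut positions: 121, 196, 218.
Circular molecule, 3 cuts → 3 fragments:
  122–196 → 75 bp
  197–218 → 22 bp
  219–256 then 1–121 → 38 + 121 = 159 bp
Sorted largest to smallest: 159, 75, 22 bp.

159, 75, 22 bp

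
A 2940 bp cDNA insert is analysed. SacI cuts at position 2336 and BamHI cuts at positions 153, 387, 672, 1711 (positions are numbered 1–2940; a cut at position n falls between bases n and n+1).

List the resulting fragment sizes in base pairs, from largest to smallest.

Combined cut positions (sorted): 153, 387, 672, 1711, 2336.
Linear molecule, 5 cuts → 6 fragments:
  153 − 0 = 153 bp
  387 − 153 = 234 bp
  672 − 387 = 285 bp
  1711 − 672 = 1039 bp
  2336 − 1711 = 625 bp
  2940 − 2336 = 604 bp
Sorted largest to smallest: 1039, 625, 604, 285, 234, 153 bp.

1039, 625, 604, 285, 234, 153 bp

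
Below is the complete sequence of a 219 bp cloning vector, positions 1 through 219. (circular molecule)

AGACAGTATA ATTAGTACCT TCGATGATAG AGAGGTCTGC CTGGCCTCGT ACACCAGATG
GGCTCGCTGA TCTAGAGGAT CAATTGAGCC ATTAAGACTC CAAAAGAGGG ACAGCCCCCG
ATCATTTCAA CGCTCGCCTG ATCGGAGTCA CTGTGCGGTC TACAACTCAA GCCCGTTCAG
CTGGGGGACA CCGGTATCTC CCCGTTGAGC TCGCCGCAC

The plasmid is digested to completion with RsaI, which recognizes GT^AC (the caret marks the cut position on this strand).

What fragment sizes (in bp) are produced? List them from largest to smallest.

RsaI sites (GTAC) start at positions 15, 49.
RsaI cuts after base 2 of each site, so after positions 16, 50.
Circular molecule, 2 cuts → 2 fragments:
  17–50 → 34 bp
  51–219 then 1–16 → 169 + 16 = 185 bp
Sorted largest to smallest: 185, 34 bp.

185, 34 bp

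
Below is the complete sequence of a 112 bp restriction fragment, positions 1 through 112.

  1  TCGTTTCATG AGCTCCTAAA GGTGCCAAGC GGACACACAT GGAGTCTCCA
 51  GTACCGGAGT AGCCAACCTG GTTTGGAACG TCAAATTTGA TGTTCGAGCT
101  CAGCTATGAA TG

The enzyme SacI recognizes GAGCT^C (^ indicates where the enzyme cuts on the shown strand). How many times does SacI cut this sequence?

GAGCTC occurs starting at positions 10, 96.
SacI cuts at 2 sites.

2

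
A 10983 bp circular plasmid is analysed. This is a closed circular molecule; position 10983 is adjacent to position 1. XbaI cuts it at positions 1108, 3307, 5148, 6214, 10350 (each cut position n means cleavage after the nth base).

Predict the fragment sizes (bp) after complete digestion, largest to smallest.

Circular molecule, 5 cuts → 5 fragments:
  3307 − 1108 = 2199 bp
  5148 − 3307 = 1841 bp
  6214 − 5148 = 1066 bp
  10350 − 6214 = 4136 bp
  wrap: 10983 − 10350 + 1108 = 1741 bp
Sorted largest to smallest: 4136, 2199, 1841, 1741, 1066 bp.

4136, 2199, 1841, 1741, 1066 bp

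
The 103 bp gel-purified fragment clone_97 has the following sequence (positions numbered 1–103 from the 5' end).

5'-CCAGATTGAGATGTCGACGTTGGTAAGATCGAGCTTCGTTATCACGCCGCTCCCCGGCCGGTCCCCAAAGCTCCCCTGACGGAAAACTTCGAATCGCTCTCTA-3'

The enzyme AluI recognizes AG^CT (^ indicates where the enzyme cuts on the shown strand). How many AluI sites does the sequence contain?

AGCT occurs starting at positions 32, 69.
AluI cuts at 2 sites.

2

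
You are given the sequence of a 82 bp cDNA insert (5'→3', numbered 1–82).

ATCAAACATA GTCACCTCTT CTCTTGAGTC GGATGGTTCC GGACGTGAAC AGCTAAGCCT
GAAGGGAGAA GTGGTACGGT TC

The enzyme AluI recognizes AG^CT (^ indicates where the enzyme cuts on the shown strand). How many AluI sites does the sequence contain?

1

AGCT occurs starting at position 51.
AluI cuts at 1 site.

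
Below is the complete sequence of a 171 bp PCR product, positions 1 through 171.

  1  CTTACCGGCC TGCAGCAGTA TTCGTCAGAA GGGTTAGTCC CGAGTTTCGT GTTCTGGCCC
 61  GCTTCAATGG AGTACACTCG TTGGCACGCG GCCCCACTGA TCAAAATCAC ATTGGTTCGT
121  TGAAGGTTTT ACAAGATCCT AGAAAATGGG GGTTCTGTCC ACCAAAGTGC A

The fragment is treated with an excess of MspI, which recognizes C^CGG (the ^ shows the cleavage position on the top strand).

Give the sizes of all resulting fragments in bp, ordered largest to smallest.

The MspI site (CCGG) starts at position 5.
MspI cuts after the first base of each site, so after position 5.
Linear molecule, 1 cut → 2 fragments:
  1–5 → 5 bp
  6–171 → 166 bp
Sorted largest to smallest: 166, 5 bp.

166, 5 bp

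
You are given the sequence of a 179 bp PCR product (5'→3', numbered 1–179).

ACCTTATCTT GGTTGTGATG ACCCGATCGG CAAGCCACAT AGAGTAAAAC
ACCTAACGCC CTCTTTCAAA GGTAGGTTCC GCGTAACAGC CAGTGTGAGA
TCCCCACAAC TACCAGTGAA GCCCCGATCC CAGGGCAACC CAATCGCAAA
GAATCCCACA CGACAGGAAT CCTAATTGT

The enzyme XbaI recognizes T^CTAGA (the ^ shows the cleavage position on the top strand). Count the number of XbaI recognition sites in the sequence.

No occurrence of TCTAGA is present in the sequence.
XbaI does not cut: 0 sites.

0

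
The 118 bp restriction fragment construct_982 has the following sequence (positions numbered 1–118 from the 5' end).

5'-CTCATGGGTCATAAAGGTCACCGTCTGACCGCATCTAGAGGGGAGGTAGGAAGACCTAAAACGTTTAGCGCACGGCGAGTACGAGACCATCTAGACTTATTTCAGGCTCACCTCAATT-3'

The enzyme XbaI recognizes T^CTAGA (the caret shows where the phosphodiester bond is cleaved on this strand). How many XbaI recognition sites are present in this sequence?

TCTAGA occurs starting at positions 34, 90.
XbaI cuts at 2 sites.

2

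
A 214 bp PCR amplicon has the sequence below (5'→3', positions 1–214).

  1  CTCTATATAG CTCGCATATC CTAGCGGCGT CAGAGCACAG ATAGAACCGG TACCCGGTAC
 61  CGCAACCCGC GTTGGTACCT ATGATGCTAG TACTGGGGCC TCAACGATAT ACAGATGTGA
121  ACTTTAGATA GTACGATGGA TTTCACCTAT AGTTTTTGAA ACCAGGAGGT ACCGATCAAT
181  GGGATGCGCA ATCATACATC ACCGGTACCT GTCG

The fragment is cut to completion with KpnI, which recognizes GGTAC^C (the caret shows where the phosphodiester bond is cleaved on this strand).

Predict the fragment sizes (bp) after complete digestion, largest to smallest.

KpnI sites (GGTACC) start at positions 49, 56, 74, 168, 204.
KpnI cuts after base 5 of each site (before the last base), so after positions 53, 60, 78, 172, 208.
Linear molecule, 5 cuts → 6 fragments:
  1–53 → 53 bp
  54–60 → 7 bp
  61–78 → 18 bp
  79–172 → 94 bp
  173–208 → 36 bp
  209–214 → 6 bp
Sorted largest to smallest: 94, 53, 36, 18, 7, 6 bp.

94, 53, 36, 18, 7, 6 bp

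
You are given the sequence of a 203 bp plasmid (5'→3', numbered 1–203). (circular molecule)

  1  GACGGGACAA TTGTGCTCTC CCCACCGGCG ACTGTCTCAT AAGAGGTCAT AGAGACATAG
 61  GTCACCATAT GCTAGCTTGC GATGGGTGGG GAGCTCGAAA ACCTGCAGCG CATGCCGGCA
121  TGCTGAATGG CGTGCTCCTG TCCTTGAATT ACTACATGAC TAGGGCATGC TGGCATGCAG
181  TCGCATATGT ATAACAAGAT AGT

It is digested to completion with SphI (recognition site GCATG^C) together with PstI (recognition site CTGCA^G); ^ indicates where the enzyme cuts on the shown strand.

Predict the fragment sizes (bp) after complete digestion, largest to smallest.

133, 47, 8, 8, 7 bp

SphI sites (GCATGC) start at positions 110, 118, 165, 173.
SphI cuts after base 5 of each site (before the last base), so after positions 114, 122, 169, 177.
The PstI site (CTGCAG) starts at position 103.
PstI cuts after base 5 of each site (before the last base), so after position 107.
Combined cut positions: 107, 114, 122, 169, 177.
Circular molecule, 5 cuts → 5 fragments:
  108–114 → 7 bp
  115–122 → 8 bp
  123–169 → 47 bp
  170–177 → 8 bp
  178–203 then 1–107 → 26 + 107 = 133 bp
Sorted largest to smallest: 133, 47, 8, 8, 7 bp.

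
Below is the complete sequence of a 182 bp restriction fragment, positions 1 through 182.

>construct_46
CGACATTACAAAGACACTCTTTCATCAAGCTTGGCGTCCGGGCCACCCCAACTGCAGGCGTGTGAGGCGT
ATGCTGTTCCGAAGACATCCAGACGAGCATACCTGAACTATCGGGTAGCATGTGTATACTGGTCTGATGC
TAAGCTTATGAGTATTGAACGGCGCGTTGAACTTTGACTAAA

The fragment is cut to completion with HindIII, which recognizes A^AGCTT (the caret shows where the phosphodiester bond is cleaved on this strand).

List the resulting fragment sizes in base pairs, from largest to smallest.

HindIII sites (AAGCTT) start at positions 27, 142.
HindIII cuts after the first base of each site, so after positions 27, 142.
Linear molecule, 2 cuts → 3 fragments:
  1–27 → 27 bp
  28–142 → 115 bp
  143–182 → 40 bp
Sorted largest to smallest: 115, 40, 27 bp.

115, 40, 27 bp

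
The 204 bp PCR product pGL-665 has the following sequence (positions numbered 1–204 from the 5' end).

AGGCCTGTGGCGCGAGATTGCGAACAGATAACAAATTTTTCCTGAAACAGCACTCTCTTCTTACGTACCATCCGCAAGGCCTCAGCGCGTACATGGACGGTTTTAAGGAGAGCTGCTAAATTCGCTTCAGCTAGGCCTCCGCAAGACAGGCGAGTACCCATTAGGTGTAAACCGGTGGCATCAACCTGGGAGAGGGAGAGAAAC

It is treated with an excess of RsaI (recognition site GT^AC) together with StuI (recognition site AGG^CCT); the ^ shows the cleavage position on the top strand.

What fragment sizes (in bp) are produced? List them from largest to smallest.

RsaI sites (GTAC) start at positions 65, 89, 154.
RsaI cuts after base 2 of each site, so after positions 66, 90, 155.
StuI sites (AGGCCT) start at positions 1, 77, 133.
StuI cuts after base 3 of each site, so after positions 3, 79, 135.
Combined cut positions: 3, 66, 79, 90, 135, 155.
Linear molecule, 6 cuts → 7 fragments:
  1–3 → 3 bp
  4–66 → 63 bp
  67–79 → 13 bp
  80–90 → 11 bp
  91–135 → 45 bp
  136–155 → 20 bp
  156–204 → 49 bp
Sorted largest to smallest: 63, 49, 45, 20, 13, 11, 3 bp.

63, 49, 45, 20, 13, 11, 3 bp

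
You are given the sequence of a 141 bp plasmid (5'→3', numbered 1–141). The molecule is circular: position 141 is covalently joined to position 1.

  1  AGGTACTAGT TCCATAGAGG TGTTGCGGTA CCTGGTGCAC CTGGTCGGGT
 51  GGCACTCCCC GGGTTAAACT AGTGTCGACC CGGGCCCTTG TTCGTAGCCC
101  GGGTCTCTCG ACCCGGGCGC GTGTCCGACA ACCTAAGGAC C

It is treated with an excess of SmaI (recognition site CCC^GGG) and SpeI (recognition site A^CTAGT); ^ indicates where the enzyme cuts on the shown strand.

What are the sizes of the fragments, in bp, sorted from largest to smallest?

SmaI sites (CCCGGG) start at positions 58, 79, 98, 112.
SmaI cuts after base 3 of each site, so after positions 60, 81, 100, 114.
SpeI sites (ACTAGT) start at positions 5, 68.
SpeI cuts after the first base of each site, so after positions 5, 68.
Combined cut positions: 5, 60, 68, 81, 100, 114.
Circular molecule, 6 cuts → 6 fragments:
  6–60 → 55 bp
  61–68 → 8 bp
  69–81 → 13 bp
  82–100 → 19 bp
  101–114 → 14 bp
  115–141 then 1–5 → 27 + 5 = 32 bp
Sorted largest to smallest: 55, 32, 19, 14, 13, 8 bp.

55, 32, 19, 14, 13, 8 bp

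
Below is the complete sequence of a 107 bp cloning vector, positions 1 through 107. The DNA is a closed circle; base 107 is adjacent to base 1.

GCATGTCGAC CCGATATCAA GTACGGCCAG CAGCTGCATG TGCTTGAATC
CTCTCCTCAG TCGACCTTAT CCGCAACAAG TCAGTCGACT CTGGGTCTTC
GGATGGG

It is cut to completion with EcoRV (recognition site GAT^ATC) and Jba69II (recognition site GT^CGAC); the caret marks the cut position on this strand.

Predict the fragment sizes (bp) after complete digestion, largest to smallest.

46, 28, 24, 9 bp

The EcoRV site (GATATC) starts at position 13.
EcoRV cuts after base 3 of each site, so after position 15.
Jba69II sites (GTCGAC) start at positions 5, 60, 84.
Jba69II cuts after base 2 of each site, so after positions 6, 61, 85.
Combined cut positions: 6, 15, 61, 85.
Circular molecule, 4 cuts → 4 fragments:
  7–15 → 9 bp
  16–61 → 46 bp
  62–85 → 24 bp
  86–107 then 1–6 → 22 + 6 = 28 bp
Sorted largest to smallest: 46, 28, 24, 9 bp.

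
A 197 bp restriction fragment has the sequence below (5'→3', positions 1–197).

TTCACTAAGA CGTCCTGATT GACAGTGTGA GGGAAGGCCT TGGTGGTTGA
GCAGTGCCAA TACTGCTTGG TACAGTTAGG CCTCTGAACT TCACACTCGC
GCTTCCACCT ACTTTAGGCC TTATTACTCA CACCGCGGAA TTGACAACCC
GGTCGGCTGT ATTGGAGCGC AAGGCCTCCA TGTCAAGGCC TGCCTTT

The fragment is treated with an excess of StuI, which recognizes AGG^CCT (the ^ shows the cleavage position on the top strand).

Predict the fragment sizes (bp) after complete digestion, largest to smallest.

StuI sites (AGGCCT) start at positions 35, 78, 116, 172, 186.
StuI cuts after base 3 of each site, so after positions 37, 80, 118, 174, 188.
Linear molecule, 5 cuts → 6 fragments:
  1–37 → 37 bp
  38–80 → 43 bp
  81–118 → 38 bp
  119–174 → 56 bp
  175–188 → 14 bp
  189–197 → 9 bp
Sorted largest to smallest: 56, 43, 38, 37, 14, 9 bp.

56, 43, 38, 37, 14, 9 bp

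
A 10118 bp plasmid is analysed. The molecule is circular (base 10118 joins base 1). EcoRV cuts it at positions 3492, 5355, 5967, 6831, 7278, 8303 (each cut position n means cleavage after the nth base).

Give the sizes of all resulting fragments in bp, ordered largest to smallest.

Circular molecule, 6 cuts → 6 fragments:
  5355 − 3492 = 1863 bp
  5967 − 5355 = 612 bp
  6831 − 5967 = 864 bp
  7278 − 6831 = 447 bp
  8303 − 7278 = 1025 bp
  wrap: 10118 − 8303 + 3492 = 5307 bp
Sorted largest to smallest: 5307, 1863, 1025, 864, 612, 447 bp.

5307, 1863, 1025, 864, 612, 447 bp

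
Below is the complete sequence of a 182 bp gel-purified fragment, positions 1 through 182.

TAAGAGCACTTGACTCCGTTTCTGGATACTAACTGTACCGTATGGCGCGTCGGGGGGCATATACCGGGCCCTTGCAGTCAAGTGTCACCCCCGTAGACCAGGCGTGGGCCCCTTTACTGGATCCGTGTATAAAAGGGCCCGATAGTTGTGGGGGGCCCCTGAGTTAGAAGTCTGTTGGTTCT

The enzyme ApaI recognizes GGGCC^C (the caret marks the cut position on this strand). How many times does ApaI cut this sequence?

4

GGGCCC occurs starting at positions 66, 106, 135, 153.
ApaI cuts at 4 sites.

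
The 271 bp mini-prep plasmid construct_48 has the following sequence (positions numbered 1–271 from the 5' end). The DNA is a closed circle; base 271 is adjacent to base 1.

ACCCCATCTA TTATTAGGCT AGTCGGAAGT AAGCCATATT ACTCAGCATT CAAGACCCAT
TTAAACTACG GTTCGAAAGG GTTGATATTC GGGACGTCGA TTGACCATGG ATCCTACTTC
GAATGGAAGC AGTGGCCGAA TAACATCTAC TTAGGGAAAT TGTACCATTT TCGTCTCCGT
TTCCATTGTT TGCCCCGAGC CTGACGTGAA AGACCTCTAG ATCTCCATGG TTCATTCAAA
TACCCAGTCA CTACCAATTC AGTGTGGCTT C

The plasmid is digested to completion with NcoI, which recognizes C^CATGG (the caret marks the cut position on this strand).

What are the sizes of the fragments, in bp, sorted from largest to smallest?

NcoI sites (CCATGG) start at positions 105, 225.
NcoI cuts after the first base of each site, so after positions 105, 225.
Circular molecule, 2 cuts → 2 fragments:
  106–225 → 120 bp
  226–271 then 1–105 → 46 + 105 = 151 bp
Sorted largest to smallest: 151, 120 bp.

151, 120 bp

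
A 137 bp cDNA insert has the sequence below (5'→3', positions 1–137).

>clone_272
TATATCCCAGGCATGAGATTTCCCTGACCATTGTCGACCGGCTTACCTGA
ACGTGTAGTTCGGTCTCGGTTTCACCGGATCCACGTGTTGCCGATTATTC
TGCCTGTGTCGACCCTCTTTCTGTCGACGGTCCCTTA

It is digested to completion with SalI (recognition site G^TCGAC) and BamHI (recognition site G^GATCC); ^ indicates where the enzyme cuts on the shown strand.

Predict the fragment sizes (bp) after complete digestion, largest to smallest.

44, 33, 31, 15, 14 bp

SalI sites (GTCGAC) start at positions 33, 108, 123.
SalI cuts after the first base of each site, so after positions 33, 108, 123.
The BamHI site (GGATCC) starts at position 77.
BamHI cuts after the first base of each site, so after position 77.
Combined cut positions: 33, 77, 108, 123.
Linear molecule, 4 cuts → 5 fragments:
  1–33 → 33 bp
  34–77 → 44 bp
  78–108 → 31 bp
  109–123 → 15 bp
  124–137 → 14 bp
Sorted largest to smallest: 44, 33, 31, 15, 14 bp.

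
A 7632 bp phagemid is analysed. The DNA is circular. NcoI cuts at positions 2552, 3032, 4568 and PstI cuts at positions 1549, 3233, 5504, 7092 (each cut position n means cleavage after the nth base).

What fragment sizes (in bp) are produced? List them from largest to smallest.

Combined cut positions (sorted): 1549, 2552, 3032, 3233, 4568, 5504, 7092.
Circular molecule, 7 cuts → 7 fragments:
  2552 − 1549 = 1003 bp
  3032 − 2552 = 480 bp
  3233 − 3032 = 201 bp
  4568 − 3233 = 1335 bp
  5504 − 4568 = 936 bp
  7092 − 5504 = 1588 bp
  wrap: 7632 − 7092 + 1549 = 2089 bp
Sorted largest to smallest: 2089, 1588, 1335, 1003, 936, 480, 201 bp.

2089, 1588, 1335, 1003, 936, 480, 201 bp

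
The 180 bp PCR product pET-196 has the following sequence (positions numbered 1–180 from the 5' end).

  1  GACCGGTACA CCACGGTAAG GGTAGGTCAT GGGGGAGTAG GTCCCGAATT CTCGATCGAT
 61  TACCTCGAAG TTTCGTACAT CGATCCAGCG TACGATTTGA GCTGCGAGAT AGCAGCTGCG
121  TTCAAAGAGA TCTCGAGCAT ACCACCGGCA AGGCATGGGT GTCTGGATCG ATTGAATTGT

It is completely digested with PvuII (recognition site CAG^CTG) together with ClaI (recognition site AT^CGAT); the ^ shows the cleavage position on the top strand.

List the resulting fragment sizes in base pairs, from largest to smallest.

56, 53, 35, 24, 12 bp

The PvuII site (CAGCTG) starts at position 113.
PvuII cuts after base 3 of each site, so after position 115.
ClaI sites (ATCGAT) start at positions 55, 79, 167.
ClaI cuts after base 2 of each site, so after positions 56, 80, 168.
Combined cut positions: 56, 80, 115, 168.
Linear molecule, 4 cuts → 5 fragments:
  1–56 → 56 bp
  57–80 → 24 bp
  81–115 → 35 bp
  116–168 → 53 bp
  169–180 → 12 bp
Sorted largest to smallest: 56, 53, 35, 24, 12 bp.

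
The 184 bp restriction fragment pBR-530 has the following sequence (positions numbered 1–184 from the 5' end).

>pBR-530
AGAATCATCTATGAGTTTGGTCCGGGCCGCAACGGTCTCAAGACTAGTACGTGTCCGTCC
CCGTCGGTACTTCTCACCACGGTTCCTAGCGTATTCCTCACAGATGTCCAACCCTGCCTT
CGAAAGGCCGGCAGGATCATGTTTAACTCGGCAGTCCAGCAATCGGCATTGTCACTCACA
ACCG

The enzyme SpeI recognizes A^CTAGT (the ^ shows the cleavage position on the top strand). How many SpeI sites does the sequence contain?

1

ACTAGT occurs starting at position 43.
SpeI cuts at 1 site.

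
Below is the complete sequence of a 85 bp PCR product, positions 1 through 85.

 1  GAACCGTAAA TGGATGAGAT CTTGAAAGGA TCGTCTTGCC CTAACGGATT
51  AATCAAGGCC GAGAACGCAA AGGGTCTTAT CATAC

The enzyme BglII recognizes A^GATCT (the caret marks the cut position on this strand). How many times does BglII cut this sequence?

1

AGATCT occurs starting at position 17.
BglII cuts at 1 site.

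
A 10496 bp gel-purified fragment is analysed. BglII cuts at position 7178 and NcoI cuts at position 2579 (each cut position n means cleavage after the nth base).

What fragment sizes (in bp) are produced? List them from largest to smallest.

Combined cut positions (sorted): 2579, 7178.
Linear molecule, 2 cuts → 3 fragments:
  2579 − 0 = 2579 bp
  7178 − 2579 = 4599 bp
  10496 − 7178 = 3318 bp
Sorted largest to smallest: 4599, 3318, 2579 bp.

4599, 3318, 2579 bp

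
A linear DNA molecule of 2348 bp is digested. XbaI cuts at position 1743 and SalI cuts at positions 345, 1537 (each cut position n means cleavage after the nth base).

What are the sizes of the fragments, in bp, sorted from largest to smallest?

1192, 605, 345, 206 bp

Combined cut positions (sorted): 345, 1537, 1743.
Linear molecule, 3 cuts → 4 fragments:
  345 − 0 = 345 bp
  1537 − 345 = 1192 bp
  1743 − 1537 = 206 bp
  2348 − 1743 = 605 bp
Sorted largest to smallest: 1192, 605, 345, 206 bp.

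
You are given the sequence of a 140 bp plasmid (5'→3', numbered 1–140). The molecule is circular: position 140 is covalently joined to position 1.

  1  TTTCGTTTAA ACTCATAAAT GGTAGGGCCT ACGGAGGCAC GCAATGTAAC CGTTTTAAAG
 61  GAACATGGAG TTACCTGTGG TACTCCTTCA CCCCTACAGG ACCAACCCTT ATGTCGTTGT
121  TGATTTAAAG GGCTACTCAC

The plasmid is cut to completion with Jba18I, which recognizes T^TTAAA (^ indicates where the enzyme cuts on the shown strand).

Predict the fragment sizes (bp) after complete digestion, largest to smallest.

Jba18I sites (TTTAAA) start at positions 6, 54, 124.
Jba18I cuts after the first base of each site, so after positions 6, 54, 124.
Circular molecule, 3 cuts → 3 fragments:
  7–54 → 48 bp
  55–124 → 70 bp
  125–140 then 1–6 → 16 + 6 = 22 bp
Sorted largest to smallest: 70, 48, 22 bp.

70, 48, 22 bp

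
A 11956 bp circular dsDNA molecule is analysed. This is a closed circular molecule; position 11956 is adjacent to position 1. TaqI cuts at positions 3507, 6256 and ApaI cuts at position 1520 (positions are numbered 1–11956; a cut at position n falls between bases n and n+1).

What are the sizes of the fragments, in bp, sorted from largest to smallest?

7220, 2749, 1987 bp

Combined cut positions (sorted): 1520, 3507, 6256.
Circular molecule, 3 cuts → 3 fragments:
  3507 − 1520 = 1987 bp
  6256 − 3507 = 2749 bp
  wrap: 11956 − 6256 + 1520 = 7220 bp
Sorted largest to smallest: 7220, 2749, 1987 bp.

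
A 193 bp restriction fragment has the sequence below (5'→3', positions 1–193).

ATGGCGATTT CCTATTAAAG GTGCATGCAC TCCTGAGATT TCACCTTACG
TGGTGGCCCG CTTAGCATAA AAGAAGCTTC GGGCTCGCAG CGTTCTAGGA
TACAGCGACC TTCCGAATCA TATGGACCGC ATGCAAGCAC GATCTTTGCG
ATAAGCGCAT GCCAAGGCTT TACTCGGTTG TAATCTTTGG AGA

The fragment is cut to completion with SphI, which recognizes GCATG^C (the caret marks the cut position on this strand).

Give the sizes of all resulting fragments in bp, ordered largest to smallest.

106, 32, 28, 27 bp

SphI sites (GCATGC) start at positions 23, 129, 157.
SphI cuts after base 5 of each site (before the last base), so after positions 27, 133, 161.
Linear molecule, 3 cuts → 4 fragments:
  1–27 → 27 bp
  28–133 → 106 bp
  134–161 → 28 bp
  162–193 → 32 bp
Sorted largest to smallest: 106, 32, 28, 27 bp.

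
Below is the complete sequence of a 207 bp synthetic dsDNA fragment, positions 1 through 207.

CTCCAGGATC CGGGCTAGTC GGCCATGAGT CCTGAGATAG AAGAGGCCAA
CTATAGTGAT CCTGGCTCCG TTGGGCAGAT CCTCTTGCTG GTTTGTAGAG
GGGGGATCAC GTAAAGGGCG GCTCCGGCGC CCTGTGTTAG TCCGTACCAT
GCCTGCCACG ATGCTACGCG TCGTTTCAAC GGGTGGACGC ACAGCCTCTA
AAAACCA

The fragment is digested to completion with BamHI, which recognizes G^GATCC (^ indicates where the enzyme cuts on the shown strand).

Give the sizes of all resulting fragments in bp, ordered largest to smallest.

The BamHI site (GGATCC) starts at position 6.
BamHI cuts after the first base of each site, so after position 6.
Linear molecule, 1 cut → 2 fragments:
  1–6 → 6 bp
  7–207 → 201 bp
Sorted largest to smallest: 201, 6 bp.

201, 6 bp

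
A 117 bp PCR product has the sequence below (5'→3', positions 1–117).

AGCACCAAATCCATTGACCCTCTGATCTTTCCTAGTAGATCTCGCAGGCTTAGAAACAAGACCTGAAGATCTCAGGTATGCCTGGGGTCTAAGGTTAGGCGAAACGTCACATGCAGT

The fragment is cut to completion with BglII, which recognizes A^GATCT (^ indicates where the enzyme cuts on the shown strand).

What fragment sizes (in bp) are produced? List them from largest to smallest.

50, 37, 30 bp

BglII sites (AGATCT) start at positions 37, 67.
BglII cuts after the first base of each site, so after positions 37, 67.
Linear molecule, 2 cuts → 3 fragments:
  1–37 → 37 bp
  38–67 → 30 bp
  68–117 → 50 bp
Sorted largest to smallest: 50, 37, 30 bp.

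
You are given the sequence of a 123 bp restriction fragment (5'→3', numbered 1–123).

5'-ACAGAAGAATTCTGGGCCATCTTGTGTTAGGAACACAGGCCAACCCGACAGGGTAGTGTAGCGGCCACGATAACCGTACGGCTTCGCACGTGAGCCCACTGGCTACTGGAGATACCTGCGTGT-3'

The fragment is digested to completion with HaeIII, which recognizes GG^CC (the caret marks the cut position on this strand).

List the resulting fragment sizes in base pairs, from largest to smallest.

59, 25, 23, 16 bp

HaeIII sites (GGCC) start at positions 15, 38, 63.
HaeIII cuts after base 2 of each site, so after positions 16, 39, 64.
Linear molecule, 3 cuts → 4 fragments:
  1–16 → 16 bp
  17–39 → 23 bp
  40–64 → 25 bp
  65–123 → 59 bp
Sorted largest to smallest: 59, 25, 23, 16 bp.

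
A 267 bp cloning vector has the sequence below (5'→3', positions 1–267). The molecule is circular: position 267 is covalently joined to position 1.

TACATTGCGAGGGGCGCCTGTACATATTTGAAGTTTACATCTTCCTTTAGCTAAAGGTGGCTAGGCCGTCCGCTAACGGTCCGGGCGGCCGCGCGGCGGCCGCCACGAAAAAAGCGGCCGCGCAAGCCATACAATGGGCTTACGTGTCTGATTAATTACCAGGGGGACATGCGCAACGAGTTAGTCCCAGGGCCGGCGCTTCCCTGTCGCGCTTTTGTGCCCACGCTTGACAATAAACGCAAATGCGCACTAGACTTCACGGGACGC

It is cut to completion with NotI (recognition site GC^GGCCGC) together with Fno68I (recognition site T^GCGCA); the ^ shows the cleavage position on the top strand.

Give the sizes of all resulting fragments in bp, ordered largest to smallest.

NotI sites (GCGGCCGC) start at positions 85, 96, 114.
NotI cuts after base 2 of each site, so after positions 86, 97, 115.
Fno68I sites (TGCGCA) start at positions 170, 244.
Fno68I cuts after the first base of each site, so after positions 170, 244.
Combined cut positions: 86, 97, 115, 170, 244.
Circular molecule, 5 cuts → 5 fragments:
  87–97 → 11 bp
  98–115 → 18 bp
  116–170 → 55 bp
  171–244 → 74 bp
  245–267 then 1–86 → 23 + 86 = 109 bp
Sorted largest to smallest: 109, 74, 55, 18, 11 bp.

109, 74, 55, 18, 11 bp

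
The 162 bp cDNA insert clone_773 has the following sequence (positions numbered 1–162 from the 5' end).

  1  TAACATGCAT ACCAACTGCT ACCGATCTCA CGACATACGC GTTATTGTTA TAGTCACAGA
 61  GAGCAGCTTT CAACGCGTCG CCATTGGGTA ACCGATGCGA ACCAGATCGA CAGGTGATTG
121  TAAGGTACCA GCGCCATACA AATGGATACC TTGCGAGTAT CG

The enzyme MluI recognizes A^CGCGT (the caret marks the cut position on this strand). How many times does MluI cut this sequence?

2

ACGCGT occurs starting at positions 37, 73.
MluI cuts at 2 sites.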